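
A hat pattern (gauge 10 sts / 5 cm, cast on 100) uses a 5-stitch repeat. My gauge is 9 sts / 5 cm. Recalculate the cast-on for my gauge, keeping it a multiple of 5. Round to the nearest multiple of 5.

CO 90 sts.

100 × 9 / 10 = 90.00.
Nearest multiple of 5: 90.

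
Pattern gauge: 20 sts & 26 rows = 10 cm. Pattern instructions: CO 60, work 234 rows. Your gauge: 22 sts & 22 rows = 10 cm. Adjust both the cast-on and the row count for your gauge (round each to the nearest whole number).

Cast on 66 stitches; work 198 rows.

Stitches: 60 × 22/20 = 66.00 → 66.
Rows: 234 × 22/26 = 198.00 → 198.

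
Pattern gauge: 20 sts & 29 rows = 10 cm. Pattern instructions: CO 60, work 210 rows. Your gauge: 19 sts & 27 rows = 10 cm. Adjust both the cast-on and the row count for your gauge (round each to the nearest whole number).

Cast on 57 stitches; work 196 rows.

Stitches: 60 × 19/20 = 57.00 → 57.
Rows: 210 × 27/29 = 195.52 → 196.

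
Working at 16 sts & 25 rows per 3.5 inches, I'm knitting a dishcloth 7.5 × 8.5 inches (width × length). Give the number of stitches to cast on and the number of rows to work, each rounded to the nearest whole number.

Stitch gauge = 16/3.5 = 4.571 sts/in; 7.5 × 4.571 = 34.29 → 34 sts.
Row gauge = 25/3.5 = 7.143 rows/in; 8.5 × 7.143 = 60.71 → 61 rows.

Cast on 34 stitches and work 61 rows.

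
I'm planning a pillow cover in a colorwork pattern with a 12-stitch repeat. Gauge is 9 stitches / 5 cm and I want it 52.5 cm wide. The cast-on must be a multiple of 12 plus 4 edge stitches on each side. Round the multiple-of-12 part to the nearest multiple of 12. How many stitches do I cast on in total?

Cast on 92 stitches.

9 / 5 = 1.8 sts per cm.
52.5 × 1.8 = 94.50 sts.
Less 8 edge sts → 86.50 for the repeat.
Nearest multiple of 12: 84.
Add back 8 edge sts → 92.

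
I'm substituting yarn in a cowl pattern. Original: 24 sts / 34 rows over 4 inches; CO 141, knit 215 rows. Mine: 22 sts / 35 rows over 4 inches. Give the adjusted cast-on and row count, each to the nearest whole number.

Stitches: 141 × 22/24 = 129.25 → 129.
Rows: 215 × 35/34 = 221.32 → 221.

Cast on 129 stitches; work 221 rows.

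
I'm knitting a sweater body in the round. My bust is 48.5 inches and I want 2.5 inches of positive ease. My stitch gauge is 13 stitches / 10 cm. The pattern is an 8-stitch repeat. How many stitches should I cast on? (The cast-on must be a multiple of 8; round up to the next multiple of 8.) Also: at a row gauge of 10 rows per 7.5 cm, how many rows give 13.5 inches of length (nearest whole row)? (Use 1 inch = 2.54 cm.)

Cast on 176 stitches; work 46 rows.

Finished = 48.5 + 2.5 = 51 inches.
51 inches × 2.54 = 129.54 cm.
13/10 = 1.3 sts per cm; 129.54 × 1.3 = 168.40 sts.
Next multiple of 8 → 176.
13.5 inches = 34.29 cm; × 1.333 = 45.72 → 46 rows.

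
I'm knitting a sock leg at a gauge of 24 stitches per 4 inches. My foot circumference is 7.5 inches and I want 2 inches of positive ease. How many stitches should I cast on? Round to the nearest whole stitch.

57 stitches.

Finished = 7.5 + 2 = 9.5 in.
24 / 4 = 6 sts per inch.
9.50 × 6 = 57.00 sts.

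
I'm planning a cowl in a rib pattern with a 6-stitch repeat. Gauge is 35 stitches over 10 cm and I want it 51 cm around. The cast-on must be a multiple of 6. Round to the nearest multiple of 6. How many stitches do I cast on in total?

Cast on 180 stitches.

35 / 10 = 3.5 sts per cm.
51 × 3.5 = 178.50 sts.
Nearest multiple of 6: 180.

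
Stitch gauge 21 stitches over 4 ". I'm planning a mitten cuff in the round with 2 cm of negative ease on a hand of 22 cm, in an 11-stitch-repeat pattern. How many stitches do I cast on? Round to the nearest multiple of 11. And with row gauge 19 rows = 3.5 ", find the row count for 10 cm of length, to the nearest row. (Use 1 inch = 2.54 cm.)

Finished = 22 − 2 = 20 cm.
20 cm × 1/2.54 = 7.87 inches.
21/4 = 5.25 sts per in; 7.87 × 5.25 = 41.34 sts.
Nearest multiple of 11 → 44.
10 cm = 3.94 inches; × 5.429 = 21.37 → 21 rows.

Cast on 44 stitches; work 21 rows.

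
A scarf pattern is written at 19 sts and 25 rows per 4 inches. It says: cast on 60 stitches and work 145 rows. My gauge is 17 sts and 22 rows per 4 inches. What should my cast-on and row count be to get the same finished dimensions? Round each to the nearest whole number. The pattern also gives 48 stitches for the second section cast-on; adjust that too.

Stitches: 60 × 17/19 = 53.68 → 54.
Rows: 145 × 22/25 = 127.60 → 128.
second section cast-on: 48 × 17/19 = 42.95 → 43.

Cast on 54 stitches; work 128 rows; second section cast-on 43 stitches.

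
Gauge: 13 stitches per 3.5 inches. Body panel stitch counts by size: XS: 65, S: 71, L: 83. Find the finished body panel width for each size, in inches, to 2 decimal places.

XS 17.50 inches; S 19.12 inches; L 22.35 inches.

13/3.5 = 3.714 sts per in.
XS: 65 / 3.714 = 17.500 → 17.50 in.
S: 71 / 3.714 = 19.115 → 19.12 in.
L: 83 / 3.714 = 22.346 → 22.35 in.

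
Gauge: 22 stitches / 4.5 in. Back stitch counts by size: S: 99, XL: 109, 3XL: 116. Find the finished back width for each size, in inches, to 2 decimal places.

22/4.5 = 4.889 sts per in.
S: 99 / 4.889 = 20.250 → 20.25 in.
XL: 109 / 4.889 = 22.295 → 22.30 in.
3XL: 116 / 4.889 = 23.727 → 23.73 in.

S 20.25 inches; XL 22.30 inches; 3XL 23.73 inches.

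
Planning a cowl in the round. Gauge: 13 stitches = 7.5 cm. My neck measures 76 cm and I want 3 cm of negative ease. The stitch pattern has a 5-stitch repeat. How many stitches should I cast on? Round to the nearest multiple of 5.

125 stitches.

Finished = 76 − 3 = 73 cm.
13 / 7.5 = 1.733 sts/cm.
73 × 1.733 = 126.53 sts.
Nearest multiple of 5: 125.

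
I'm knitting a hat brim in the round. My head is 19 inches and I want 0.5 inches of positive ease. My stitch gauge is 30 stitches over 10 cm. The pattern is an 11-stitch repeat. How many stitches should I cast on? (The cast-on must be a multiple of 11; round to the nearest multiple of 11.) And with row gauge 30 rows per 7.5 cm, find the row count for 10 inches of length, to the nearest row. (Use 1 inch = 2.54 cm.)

Finished = 19 + 0.5 = 19.5 inches.
19.5 inches × 2.54 = 49.53 cm.
30/10 = 3 sts per cm; 49.53 × 3 = 148.59 sts.
Nearest multiple of 11 → 154.
10 inches = 25.40 cm; × 4 = 101.60 → 102 rows.

Cast on 154 stitches; work 102 rows.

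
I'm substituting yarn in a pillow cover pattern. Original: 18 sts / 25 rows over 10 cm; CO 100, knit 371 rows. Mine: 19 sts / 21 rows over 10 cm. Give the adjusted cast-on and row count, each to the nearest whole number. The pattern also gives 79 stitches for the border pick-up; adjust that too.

Cast on 106 stitches; work 312 rows; border pick-up 83 stitches.

Stitches: 100 × 19/18 = 105.56 → 106.
Rows: 371 × 21/25 = 311.64 → 312.
border pick-up: 79 × 19/18 = 83.39 → 83.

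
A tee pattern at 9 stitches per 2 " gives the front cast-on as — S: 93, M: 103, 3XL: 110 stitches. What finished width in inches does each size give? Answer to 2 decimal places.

S 20.67 inches; M 22.89 inches; 3XL 24.44 inches.

9/2 = 4.5 sts per in.
S: 93 / 4.5 = 20.667 → 20.67 in.
M: 103 / 4.5 = 22.889 → 22.89 in.
3XL: 110 / 4.5 = 24.444 → 24.44 in.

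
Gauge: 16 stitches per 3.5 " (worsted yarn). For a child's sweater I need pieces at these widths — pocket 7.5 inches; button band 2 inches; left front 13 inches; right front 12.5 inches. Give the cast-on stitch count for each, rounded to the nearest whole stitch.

pocket 34; button band 9; left front 59; right front 57.

Rate = 16/3.5 = 4.571 sts per in.
pocket: 7.5 × 4.571 = 34.29 → 34.
button band: 2 × 4.571 = 9.14 → 9.
left front: 13 × 4.571 = 59.43 → 59.
right front: 12.5 × 4.571 = 57.14 → 57.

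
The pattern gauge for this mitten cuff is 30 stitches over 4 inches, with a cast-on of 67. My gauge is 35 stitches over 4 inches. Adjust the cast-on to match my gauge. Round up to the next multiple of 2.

Scale factor = 35 / 30 = 1.167.
67 × 35 / 30 = 78.17 sts.
→ 80 sts.

80 stitches.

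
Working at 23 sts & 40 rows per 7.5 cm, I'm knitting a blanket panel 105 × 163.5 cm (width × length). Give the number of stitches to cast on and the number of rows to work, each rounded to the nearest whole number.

Stitch gauge = 23/7.5 = 3.067 sts/cm; 105 × 3.067 = 322.00 → 322 sts.
Row gauge = 40/7.5 = 5.333 rows/cm; 163.5 × 5.333 = 872.00 → 872 rows.

Cast on 322 stitches and work 872 rows.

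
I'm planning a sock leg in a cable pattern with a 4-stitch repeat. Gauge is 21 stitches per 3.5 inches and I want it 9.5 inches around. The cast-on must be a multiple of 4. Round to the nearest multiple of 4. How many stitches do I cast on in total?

21 / 3.5 = 6 sts per inch.
9.5 × 6 = 57.00 sts.
Nearest multiple of 4: 56.

56 stitches.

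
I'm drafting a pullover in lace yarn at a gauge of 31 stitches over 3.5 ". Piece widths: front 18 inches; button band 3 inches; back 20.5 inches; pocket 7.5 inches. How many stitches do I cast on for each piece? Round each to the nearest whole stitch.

Rate = 31/3.5 = 8.857 sts per in.
front: 18 × 8.857 = 159.43 → 159.
button band: 3 × 8.857 = 26.57 → 27.
back: 20.5 × 8.857 = 181.57 → 182.
pocket: 7.5 × 8.857 = 66.43 → 66.

front 159; button band 27; back 182; pocket 66.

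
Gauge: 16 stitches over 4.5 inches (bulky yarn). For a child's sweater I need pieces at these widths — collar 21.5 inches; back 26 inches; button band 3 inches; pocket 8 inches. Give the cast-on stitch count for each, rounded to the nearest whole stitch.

collar 76; back 92; button band 11; pocket 28.

Rate = 16/4.5 = 3.556 sts per in.
collar: 21.5 × 3.556 = 76.44 → 76.
back: 26 × 3.556 = 92.44 → 92.
button band: 3 × 3.556 = 10.67 → 11.
pocket: 8 × 3.556 = 28.44 → 28.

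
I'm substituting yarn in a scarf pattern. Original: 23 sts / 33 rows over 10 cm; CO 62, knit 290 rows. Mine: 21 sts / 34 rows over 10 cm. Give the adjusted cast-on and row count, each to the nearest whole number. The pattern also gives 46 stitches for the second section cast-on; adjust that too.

Stitches: 62 × 21/23 = 56.61 → 57.
Rows: 290 × 34/33 = 298.79 → 299.
second section cast-on: 46 × 21/23 = 42.00 → 42.

Cast on 57 stitches; work 299 rows; second section cast-on 42 stitches.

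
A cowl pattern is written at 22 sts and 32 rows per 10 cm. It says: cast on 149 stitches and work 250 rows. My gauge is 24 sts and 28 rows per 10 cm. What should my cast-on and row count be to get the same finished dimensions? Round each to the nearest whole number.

Cast on 163 stitches; work 219 rows.

Stitches: 149 × 24/22 = 162.55 → 163.
Rows: 250 × 28/32 = 218.75 → 219.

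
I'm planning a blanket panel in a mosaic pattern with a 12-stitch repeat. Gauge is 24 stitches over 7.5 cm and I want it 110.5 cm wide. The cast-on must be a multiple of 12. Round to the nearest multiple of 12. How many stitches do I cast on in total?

Cast on 348 stitches.

24 / 7.5 = 3.2 sts per cm.
110.5 × 3.2 = 353.60 sts.
Nearest multiple of 12: 348.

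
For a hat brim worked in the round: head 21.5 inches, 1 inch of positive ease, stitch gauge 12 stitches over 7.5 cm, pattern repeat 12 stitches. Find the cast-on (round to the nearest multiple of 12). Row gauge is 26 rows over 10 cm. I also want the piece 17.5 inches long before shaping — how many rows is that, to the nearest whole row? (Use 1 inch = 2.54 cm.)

Cast on 96 stitches; work 116 rows.

Finished = 21.5 + 1 = 22.5 inches.
22.5 inches × 2.54 = 57.15 cm.
12/7.5 = 1.6 sts per cm; 57.15 × 1.6 = 91.44 sts.
Nearest multiple of 12 → 96.
17.5 inches = 44.45 cm; × 2.6 = 115.57 → 116 rows.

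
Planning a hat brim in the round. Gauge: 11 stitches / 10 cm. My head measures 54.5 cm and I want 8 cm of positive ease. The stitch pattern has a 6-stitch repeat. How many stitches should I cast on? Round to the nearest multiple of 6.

Finished = 54.5 + 8 = 62.5 cm.
11 / 10 = 1.1 sts/cm.
62.5 × 1.1 = 68.75 sts.
Nearest multiple of 6: 66.

Cast on 66 stitches.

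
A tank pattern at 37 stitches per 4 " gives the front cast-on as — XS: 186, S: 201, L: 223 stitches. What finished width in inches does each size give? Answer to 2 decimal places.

XS 20.11 inches; S 21.73 inches; L 24.11 inches.

37/4 = 9.25 sts per in.
XS: 186 / 9.25 = 20.108 → 20.11 in.
S: 201 / 9.25 = 21.730 → 21.73 in.
L: 223 / 9.25 = 24.108 → 24.11 in.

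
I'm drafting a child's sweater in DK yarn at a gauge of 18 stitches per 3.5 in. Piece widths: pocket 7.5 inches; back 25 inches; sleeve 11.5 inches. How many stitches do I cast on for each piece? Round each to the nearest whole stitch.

pocket 39; back 129; sleeve 59.

Rate = 18/3.5 = 5.143 sts per in.
pocket: 7.5 × 5.143 = 38.57 → 39.
back: 25 × 5.143 = 128.57 → 129.
sleeve: 11.5 × 5.143 = 59.14 → 59.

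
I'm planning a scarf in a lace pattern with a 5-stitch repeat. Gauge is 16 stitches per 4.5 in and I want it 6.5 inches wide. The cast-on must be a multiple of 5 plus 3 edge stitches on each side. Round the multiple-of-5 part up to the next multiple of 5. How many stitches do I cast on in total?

16 / 4.5 = 3.556 sts per inch.
6.5 × 3.556 = 23.11 sts.
Less 6 edge sts → 17.11 for the repeat.
Next multiple of 5: 20.
Add back 6 edge sts → 26.

26 stitches.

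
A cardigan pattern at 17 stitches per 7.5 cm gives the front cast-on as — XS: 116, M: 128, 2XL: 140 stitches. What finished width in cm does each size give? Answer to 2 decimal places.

17/7.5 = 2.267 sts per cm.
XS: 116 / 2.267 = 51.176 → 51.18 cm.
M: 128 / 2.267 = 56.471 → 56.47 cm.
2XL: 140 / 2.267 = 61.765 → 61.76 cm.

XS 51.18 cm; M 56.47 cm; 2XL 61.76 cm.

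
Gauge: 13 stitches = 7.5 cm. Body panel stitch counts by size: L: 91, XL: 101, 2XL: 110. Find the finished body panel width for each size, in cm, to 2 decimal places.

L 52.50 cm; XL 58.27 cm; 2XL 63.46 cm.

13/7.5 = 1.733 sts per cm.
L: 91 / 1.733 = 52.500 → 52.50 cm.
XL: 101 / 1.733 = 58.269 → 58.27 cm.
2XL: 110 / 1.733 = 63.462 → 63.46 cm.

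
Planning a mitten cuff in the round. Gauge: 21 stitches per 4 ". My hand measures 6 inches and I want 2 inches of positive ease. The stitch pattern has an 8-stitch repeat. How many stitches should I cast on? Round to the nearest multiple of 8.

CO 40 sts.

Finished = 6 + 2 = 8 inches.
21 / 4 = 5.25 sts/in.
8 × 5.25 = 42.00 sts.
Nearest multiple of 8: 40.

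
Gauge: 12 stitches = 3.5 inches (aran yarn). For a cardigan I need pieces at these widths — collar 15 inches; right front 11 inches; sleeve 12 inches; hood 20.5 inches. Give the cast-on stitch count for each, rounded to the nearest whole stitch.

collar 51; right front 38; sleeve 41; hood 70.

Rate = 12/3.5 = 3.429 sts per in.
collar: 15 × 3.429 = 51.43 → 51.
right front: 11 × 3.429 = 37.71 → 38.
sleeve: 12 × 3.429 = 41.14 → 41.
hood: 20.5 × 3.429 = 70.29 → 70.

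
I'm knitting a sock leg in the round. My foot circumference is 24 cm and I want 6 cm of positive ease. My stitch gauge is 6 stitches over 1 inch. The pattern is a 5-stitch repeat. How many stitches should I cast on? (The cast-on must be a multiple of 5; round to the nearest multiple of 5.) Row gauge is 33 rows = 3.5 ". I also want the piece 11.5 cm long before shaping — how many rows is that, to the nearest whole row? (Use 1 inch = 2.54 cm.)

Cast on 70 stitches; work 43 rows.

Finished = 24 + 6 = 30 cm.
30 cm × 1/2.54 = 11.81 inches.
6/1 = 6 sts per in; 11.81 × 6 = 70.87 sts.
Nearest multiple of 5 → 70.
11.5 cm = 4.53 inches; × 9.429 = 42.69 → 43 rows.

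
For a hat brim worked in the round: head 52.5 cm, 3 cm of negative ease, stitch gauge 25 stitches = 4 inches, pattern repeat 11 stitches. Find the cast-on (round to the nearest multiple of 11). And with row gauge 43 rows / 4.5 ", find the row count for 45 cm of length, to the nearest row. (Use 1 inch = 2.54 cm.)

Cast on 121 stitches; work 169 rows.

Finished = 52.5 − 3 = 49.5 cm.
49.5 cm × 1/2.54 = 19.49 inches.
25/4 = 6.25 sts per in; 19.49 × 6.25 = 121.80 sts.
Nearest multiple of 11 → 121.
45 cm = 17.72 inches; × 9.556 = 169.29 → 169 rows.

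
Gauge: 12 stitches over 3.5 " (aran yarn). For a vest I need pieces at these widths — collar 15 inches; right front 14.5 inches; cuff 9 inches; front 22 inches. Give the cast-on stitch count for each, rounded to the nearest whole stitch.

collar 51; right front 50; cuff 31; front 75.

Rate = 12/3.5 = 3.429 sts per in.
collar: 15 × 3.429 = 51.43 → 51.
right front: 14.5 × 3.429 = 49.71 → 50.
cuff: 9 × 3.429 = 30.86 → 31.
front: 22 × 3.429 = 75.43 → 75.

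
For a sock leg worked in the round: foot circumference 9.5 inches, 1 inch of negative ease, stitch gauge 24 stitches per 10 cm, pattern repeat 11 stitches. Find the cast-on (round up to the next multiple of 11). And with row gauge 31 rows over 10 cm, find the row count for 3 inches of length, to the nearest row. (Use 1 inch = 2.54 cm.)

Cast on 55 stitches; work 24 rows.

Finished = 9.5 − 1 = 8.5 inches.
8.5 inches × 2.54 = 21.59 cm.
24/10 = 2.4 sts per cm; 21.59 × 2.4 = 51.82 sts.
Next multiple of 11 → 55.
3 inches = 7.62 cm; × 3.1 = 23.62 → 24 rows.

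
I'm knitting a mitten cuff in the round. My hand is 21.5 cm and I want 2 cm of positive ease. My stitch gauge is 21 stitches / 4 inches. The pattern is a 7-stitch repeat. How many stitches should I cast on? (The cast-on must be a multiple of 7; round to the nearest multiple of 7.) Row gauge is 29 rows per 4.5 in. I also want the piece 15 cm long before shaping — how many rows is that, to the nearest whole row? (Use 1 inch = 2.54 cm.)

Finished = 21.5 + 2 = 23.5 cm.
23.5 cm × 1/2.54 = 9.25 inches.
21/4 = 5.25 sts per in; 9.25 × 5.25 = 48.57 sts.
Nearest multiple of 7 → 49.
15 cm = 5.91 inches; × 6.444 = 38.06 → 38 rows.

Cast on 49 stitches; work 38 rows.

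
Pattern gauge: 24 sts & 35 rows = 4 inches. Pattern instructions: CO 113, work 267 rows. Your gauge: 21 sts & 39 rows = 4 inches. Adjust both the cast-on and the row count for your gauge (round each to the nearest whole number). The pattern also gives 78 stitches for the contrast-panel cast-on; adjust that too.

Cast on 99 stitches; work 298 rows; contrast-panel cast-on 68 stitches.

Stitches: 113 × 21/24 = 98.88 → 99.
Rows: 267 × 39/35 = 297.51 → 298.
contrast-panel cast-on: 78 × 21/24 = 68.25 → 68.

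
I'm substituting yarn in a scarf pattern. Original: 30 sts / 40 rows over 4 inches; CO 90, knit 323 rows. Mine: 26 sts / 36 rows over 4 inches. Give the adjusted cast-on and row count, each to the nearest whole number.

Cast on 78 stitches; work 291 rows.

Stitches: 90 × 26/30 = 78.00 → 78.
Rows: 323 × 36/40 = 290.70 → 291.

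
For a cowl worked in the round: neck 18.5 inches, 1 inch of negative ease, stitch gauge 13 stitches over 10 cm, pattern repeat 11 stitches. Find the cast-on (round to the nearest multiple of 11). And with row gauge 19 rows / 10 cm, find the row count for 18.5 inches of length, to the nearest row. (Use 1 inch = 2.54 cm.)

Cast on 55 stitches; work 89 rows.

Finished = 18.5 − 1 = 17.5 inches.
17.5 inches × 2.54 = 44.45 cm.
13/10 = 1.3 sts per cm; 44.45 × 1.3 = 57.78 sts.
Nearest multiple of 11 → 55.
18.5 inches = 46.99 cm; × 1.9 = 89.28 → 89 rows.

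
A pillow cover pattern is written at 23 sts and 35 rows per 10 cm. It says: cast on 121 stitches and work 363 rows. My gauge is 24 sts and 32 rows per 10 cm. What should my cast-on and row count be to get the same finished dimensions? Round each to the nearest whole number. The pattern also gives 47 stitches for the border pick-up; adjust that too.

Cast on 126 stitches; work 332 rows; border pick-up 49 stitches.

Stitches: 121 × 24/23 = 126.26 → 126.
Rows: 363 × 32/35 = 331.89 → 332.
border pick-up: 47 × 24/23 = 49.04 → 49.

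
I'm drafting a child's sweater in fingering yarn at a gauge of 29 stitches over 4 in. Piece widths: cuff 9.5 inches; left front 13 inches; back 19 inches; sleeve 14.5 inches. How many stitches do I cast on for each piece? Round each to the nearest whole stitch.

Rate = 29/4 = 7.25 sts per in.
cuff: 9.5 × 7.25 = 68.88 → 69.
left front: 13 × 7.25 = 94.25 → 94.
back: 19 × 7.25 = 137.75 → 138.
sleeve: 14.5 × 7.25 = 105.12 → 105.

cuff 69; left front 94; back 138; sleeve 105.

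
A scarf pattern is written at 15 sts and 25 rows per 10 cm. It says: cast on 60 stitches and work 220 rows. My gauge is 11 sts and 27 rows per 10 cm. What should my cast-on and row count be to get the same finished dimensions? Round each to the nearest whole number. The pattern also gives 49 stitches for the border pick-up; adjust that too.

Stitches: 60 × 11/15 = 44.00 → 44.
Rows: 220 × 27/25 = 237.60 → 238.
border pick-up: 49 × 11/15 = 35.93 → 36.

Cast on 44 stitches; work 238 rows; border pick-up 36 stitches.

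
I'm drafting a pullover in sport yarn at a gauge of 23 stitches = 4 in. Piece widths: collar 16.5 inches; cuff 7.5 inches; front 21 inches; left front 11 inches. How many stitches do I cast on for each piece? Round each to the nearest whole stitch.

collar 95; cuff 43; front 121; left front 63.

Rate = 23/4 = 5.75 sts per in.
collar: 16.5 × 5.75 = 94.88 → 95.
cuff: 7.5 × 5.75 = 43.12 → 43.
front: 21 × 5.75 = 120.75 → 121.
left front: 11 × 5.75 = 63.25 → 63.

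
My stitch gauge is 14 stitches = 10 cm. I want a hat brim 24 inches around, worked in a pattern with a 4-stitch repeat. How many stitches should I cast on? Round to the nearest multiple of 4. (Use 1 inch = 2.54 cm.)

24 in = 24 × 2.54 = 60.96 cm.
14 / 10 = 1.4 sts/cm.
60.96 × 1.4 = 85.34 sts.
→ 84.

84 stitches.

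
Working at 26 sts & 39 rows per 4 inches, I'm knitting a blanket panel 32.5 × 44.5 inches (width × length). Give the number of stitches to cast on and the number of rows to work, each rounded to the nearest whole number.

Cast on 211 stitches and work 434 rows.

Stitch gauge = 26/4 = 6.5 sts/in; 32.5 × 6.5 = 211.25 → 211 sts.
Row gauge = 39/4 = 9.75 rows/in; 44.5 × 9.75 = 433.88 → 434 rows.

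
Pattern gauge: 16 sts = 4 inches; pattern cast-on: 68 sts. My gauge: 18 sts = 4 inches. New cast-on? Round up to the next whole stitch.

Cast on 77 stitches.

Scale factor = 18 / 16 = 1.125.
68 × 18 / 16 = 76.50 sts.
→ 77 sts.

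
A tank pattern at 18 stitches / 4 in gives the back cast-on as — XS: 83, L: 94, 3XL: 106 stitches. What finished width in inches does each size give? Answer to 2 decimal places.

18/4 = 4.5 sts per in.
XS: 83 / 4.5 = 18.444 → 18.44 in.
L: 94 / 4.5 = 20.889 → 20.89 in.
3XL: 106 / 4.5 = 23.556 → 23.56 in.

XS 18.44 inches; L 20.89 inches; 3XL 23.56 inches.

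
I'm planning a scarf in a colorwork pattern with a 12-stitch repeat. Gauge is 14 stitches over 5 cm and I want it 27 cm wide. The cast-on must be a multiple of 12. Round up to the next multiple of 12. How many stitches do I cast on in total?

14 / 5 = 2.8 sts per cm.
27 × 2.8 = 75.60 sts.
Next multiple of 12: 84.

Cast on 84 stitches.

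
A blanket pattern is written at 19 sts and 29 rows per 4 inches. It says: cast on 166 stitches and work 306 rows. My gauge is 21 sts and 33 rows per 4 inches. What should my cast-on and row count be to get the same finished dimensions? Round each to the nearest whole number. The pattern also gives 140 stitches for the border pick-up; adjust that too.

Stitches: 166 × 21/19 = 183.47 → 183.
Rows: 306 × 33/29 = 348.21 → 348.
border pick-up: 140 × 21/19 = 154.74 → 155.

Cast on 183 stitches; work 348 rows; border pick-up 155 stitches.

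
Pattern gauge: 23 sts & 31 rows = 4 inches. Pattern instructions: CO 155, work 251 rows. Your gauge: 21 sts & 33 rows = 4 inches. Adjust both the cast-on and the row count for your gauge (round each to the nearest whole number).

Stitches: 155 × 21/23 = 141.52 → 142.
Rows: 251 × 33/31 = 267.19 → 267.

Cast on 142 stitches; work 267 rows.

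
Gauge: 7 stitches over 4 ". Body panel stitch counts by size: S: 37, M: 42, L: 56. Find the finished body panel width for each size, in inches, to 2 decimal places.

S 21.14 inches; M 24.00 inches; L 32.00 inches.

7/4 = 1.75 sts per in.
S: 37 / 1.75 = 21.143 → 21.14 in.
M: 42 / 1.75 = 24.000 → 24.00 in.
L: 56 / 1.75 = 32.000 → 32.00 in.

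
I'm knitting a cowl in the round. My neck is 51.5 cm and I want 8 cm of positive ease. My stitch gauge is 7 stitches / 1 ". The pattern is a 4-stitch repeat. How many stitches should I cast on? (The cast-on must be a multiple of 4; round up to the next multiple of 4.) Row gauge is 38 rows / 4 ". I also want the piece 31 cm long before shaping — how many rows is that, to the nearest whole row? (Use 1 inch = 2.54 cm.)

Cast on 164 stitches; work 116 rows.

Finished = 51.5 + 8 = 59.5 cm.
59.5 cm × 1/2.54 = 23.43 inches.
7/1 = 7 sts per in; 23.43 × 7 = 163.98 sts.
Next multiple of 4 → 164.
31 cm = 12.20 inches; × 9.5 = 115.94 → 116 rows.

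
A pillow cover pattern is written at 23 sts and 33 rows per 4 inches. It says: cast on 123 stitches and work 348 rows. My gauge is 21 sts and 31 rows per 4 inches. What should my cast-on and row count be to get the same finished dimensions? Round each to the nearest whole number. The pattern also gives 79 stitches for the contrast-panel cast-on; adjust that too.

Stitches: 123 × 21/23 = 112.30 → 112.
Rows: 348 × 31/33 = 326.91 → 327.
contrast-panel cast-on: 79 × 21/23 = 72.13 → 72.

Cast on 112 stitches; work 327 rows; contrast-panel cast-on 72 stitches.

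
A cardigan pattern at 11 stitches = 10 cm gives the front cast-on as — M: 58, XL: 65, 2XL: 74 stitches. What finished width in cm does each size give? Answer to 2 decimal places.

M 52.73 cm; XL 59.09 cm; 2XL 67.27 cm.

11/10 = 1.1 sts per cm.
M: 58 / 1.1 = 52.727 → 52.73 cm.
XL: 65 / 1.1 = 59.091 → 59.09 cm.
2XL: 74 / 1.1 = 67.273 → 67.27 cm.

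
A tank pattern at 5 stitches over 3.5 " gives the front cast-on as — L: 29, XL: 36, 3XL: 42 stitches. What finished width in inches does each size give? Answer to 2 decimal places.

5/3.5 = 1.429 sts per in.
L: 29 / 1.429 = 20.300 → 20.30 in.
XL: 36 / 1.429 = 25.200 → 25.20 in.
3XL: 42 / 1.429 = 29.400 → 29.40 in.

L 20.30 inches; XL 25.20 inches; 3XL 29.40 inches.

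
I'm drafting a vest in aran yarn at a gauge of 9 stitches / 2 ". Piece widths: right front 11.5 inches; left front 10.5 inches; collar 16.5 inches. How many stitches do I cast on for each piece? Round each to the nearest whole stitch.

Rate = 9/2 = 4.5 sts per in.
right front: 11.5 × 4.5 = 51.75 → 52.
left front: 10.5 × 4.5 = 47.25 → 47.
collar: 16.5 × 4.5 = 74.25 → 74.

right front 52; left front 47; collar 74.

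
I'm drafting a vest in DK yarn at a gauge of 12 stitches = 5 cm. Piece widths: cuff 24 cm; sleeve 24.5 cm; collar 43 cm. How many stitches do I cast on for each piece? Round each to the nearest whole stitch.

cuff 58; sleeve 59; collar 103.

Rate = 12/5 = 2.4 sts per cm.
cuff: 24 × 2.4 = 57.60 → 58.
sleeve: 24.5 × 2.4 = 58.80 → 59.
collar: 43 × 2.4 = 103.20 → 103.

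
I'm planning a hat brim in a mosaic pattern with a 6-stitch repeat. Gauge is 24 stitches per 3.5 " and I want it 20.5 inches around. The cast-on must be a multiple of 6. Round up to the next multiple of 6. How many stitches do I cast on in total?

Cast on 144 stitches.

24 / 3.5 = 6.857 sts per inch.
20.5 × 6.857 = 140.57 sts.
Next multiple of 6: 144.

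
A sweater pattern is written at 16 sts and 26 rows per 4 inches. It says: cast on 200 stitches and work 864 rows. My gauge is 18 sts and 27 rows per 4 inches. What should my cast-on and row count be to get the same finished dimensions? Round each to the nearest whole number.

Cast on 225 stitches; work 897 rows.

Stitches: 200 × 18/16 = 225.00 → 225.
Rows: 864 × 27/26 = 897.23 → 897.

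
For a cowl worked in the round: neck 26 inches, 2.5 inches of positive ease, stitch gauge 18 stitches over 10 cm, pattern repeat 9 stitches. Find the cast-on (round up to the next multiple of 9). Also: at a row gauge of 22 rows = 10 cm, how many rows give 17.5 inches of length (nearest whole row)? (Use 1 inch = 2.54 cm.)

Finished = 26 + 2.5 = 28.5 inches.
28.5 inches × 2.54 = 72.39 cm.
18/10 = 1.8 sts per cm; 72.39 × 1.8 = 130.30 sts.
Next multiple of 9 → 135.
17.5 inches = 44.45 cm; × 2.2 = 97.79 → 98 rows.

Cast on 135 stitches; work 98 rows.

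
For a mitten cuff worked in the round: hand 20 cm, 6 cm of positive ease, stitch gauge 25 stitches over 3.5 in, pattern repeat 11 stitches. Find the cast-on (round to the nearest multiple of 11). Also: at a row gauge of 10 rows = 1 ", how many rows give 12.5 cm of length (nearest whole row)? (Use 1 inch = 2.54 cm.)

Finished = 20 + 6 = 26 cm.
26 cm × 1/2.54 = 10.24 inches.
25/3.5 = 7.143 sts per in; 10.24 × 7.143 = 73.12 sts.
Nearest multiple of 11 → 77.
12.5 cm = 4.92 inches; × 10 = 49.21 → 49 rows.

Cast on 77 stitches; work 49 rows.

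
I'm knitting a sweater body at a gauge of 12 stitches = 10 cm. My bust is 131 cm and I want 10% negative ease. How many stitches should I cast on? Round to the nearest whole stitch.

141 stitches.

Finished = 131 × 0.90 = 117.90 cm.
12 / 10 = 1.2 sts per cm.
117.90 × 1.2 = 141.48 sts.
→ 141 sts.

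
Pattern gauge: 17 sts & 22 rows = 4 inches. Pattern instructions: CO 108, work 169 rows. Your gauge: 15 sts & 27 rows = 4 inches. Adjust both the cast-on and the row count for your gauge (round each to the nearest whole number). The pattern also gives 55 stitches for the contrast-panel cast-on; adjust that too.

Cast on 95 stitches; work 207 rows; contrast-panel cast-on 49 stitches.

Stitches: 108 × 15/17 = 95.29 → 95.
Rows: 169 × 27/22 = 207.41 → 207.
contrast-panel cast-on: 55 × 15/17 = 48.53 → 49.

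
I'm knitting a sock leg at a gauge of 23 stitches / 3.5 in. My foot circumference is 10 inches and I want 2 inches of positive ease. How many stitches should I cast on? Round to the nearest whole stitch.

Finished = 10 + 2 = 12 in.
23 / 3.5 = 6.571 sts per inch.
12.00 × 6.571 = 78.86 sts.
→ 79 sts.

Cast on 79 stitches.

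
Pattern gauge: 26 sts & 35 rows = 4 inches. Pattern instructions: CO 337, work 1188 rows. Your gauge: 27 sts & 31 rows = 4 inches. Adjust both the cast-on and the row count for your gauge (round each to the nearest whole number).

Cast on 350 stitches; work 1052 rows.

Stitches: 337 × 27/26 = 349.96 → 350.
Rows: 1188 × 31/35 = 1052.23 → 1052.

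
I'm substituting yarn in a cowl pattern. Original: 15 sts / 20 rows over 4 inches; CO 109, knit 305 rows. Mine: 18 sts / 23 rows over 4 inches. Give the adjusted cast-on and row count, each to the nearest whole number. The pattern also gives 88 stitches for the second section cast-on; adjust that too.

Cast on 131 stitches; work 351 rows; second section cast-on 106 stitches.

Stitches: 109 × 18/15 = 130.80 → 131.
Rows: 305 × 23/20 = 350.75 → 351.
second section cast-on: 88 × 18/15 = 105.60 → 106.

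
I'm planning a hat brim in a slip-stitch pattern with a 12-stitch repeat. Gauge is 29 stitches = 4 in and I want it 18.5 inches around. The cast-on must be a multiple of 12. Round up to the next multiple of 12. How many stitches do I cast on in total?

29 / 4 = 7.25 sts per inch.
18.5 × 7.25 = 134.12 sts.
Next multiple of 12: 144.

144 stitches.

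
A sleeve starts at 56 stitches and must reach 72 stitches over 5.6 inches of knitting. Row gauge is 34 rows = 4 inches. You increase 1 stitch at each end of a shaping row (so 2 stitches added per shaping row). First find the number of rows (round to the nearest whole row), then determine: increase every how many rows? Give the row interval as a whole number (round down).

Rows = 5.6 × 8.5 = 47.6 → 48 rows.
Stitches to add: 16 → 8 shaping rows (at 2 st each).
48 / 8 = 6.00 → every 6 rows.

Increase every 6th row.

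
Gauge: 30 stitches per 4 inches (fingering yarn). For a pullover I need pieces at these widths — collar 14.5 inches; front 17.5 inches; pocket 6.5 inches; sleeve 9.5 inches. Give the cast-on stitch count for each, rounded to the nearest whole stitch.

Rate = 30/4 = 7.5 sts per in.
collar: 14.5 × 7.5 = 108.75 → 109.
front: 17.5 × 7.5 = 131.25 → 131.
pocket: 6.5 × 7.5 = 48.75 → 49.
sleeve: 9.5 × 7.5 = 71.25 → 71.

collar 109; front 131; pocket 49; sleeve 71.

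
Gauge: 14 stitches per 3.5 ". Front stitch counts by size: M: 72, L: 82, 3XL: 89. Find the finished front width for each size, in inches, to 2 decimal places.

14/3.5 = 4 sts per in.
M: 72 / 4 = 18.000 → 18.00 in.
L: 82 / 4 = 20.500 → 20.50 in.
3XL: 89 / 4 = 22.250 → 22.25 in.

M 18.00 inches; L 20.50 inches; 3XL 22.25 inches.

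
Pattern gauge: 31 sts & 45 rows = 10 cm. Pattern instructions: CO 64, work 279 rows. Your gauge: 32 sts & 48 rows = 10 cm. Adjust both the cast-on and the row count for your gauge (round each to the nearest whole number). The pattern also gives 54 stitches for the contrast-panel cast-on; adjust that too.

Stitches: 64 × 32/31 = 66.06 → 66.
Rows: 279 × 48/45 = 297.60 → 298.
contrast-panel cast-on: 54 × 32/31 = 55.74 → 56.

Cast on 66 stitches; work 298 rows; contrast-panel cast-on 56 stitches.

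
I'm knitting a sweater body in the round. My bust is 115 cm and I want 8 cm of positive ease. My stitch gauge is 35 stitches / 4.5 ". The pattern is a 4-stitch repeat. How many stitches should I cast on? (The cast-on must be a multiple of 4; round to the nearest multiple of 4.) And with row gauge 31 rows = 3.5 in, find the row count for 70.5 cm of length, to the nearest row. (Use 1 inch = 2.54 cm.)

Cast on 376 stitches; work 246 rows.

Finished = 115 + 8 = 123 cm.
123 cm × 1/2.54 = 48.43 inches.
35/4.5 = 7.778 sts per in; 48.43 × 7.778 = 376.64 sts.
Nearest multiple of 4 → 376.
70.5 cm = 27.76 inches; × 8.857 = 245.84 → 246 rows.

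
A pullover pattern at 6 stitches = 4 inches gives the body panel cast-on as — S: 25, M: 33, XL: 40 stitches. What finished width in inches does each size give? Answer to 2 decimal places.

6/4 = 1.5 sts per in.
S: 25 / 1.5 = 16.667 → 16.67 in.
M: 33 / 1.5 = 22.000 → 22.00 in.
XL: 40 / 1.5 = 26.667 → 26.67 in.

S 16.67 inches; M 22.00 inches; XL 26.67 inches.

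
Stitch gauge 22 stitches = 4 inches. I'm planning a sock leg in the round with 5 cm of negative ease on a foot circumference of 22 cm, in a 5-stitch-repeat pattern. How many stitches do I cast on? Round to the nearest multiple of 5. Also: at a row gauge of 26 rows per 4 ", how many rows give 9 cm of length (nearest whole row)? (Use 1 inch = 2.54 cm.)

Finished = 22 − 5 = 17 cm.
17 cm × 1/2.54 = 6.69 inches.
22/4 = 5.5 sts per in; 6.69 × 5.5 = 36.81 sts.
Nearest multiple of 5 → 35.
9 cm = 3.54 inches; × 6.5 = 23.03 → 23 rows.

Cast on 35 stitches; work 23 rows.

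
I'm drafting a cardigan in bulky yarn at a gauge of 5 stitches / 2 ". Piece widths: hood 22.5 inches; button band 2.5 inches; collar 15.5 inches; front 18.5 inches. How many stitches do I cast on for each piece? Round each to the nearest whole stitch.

hood 56; button band 6; collar 39; front 46.

Rate = 5/2 = 2.5 sts per in.
hood: 22.5 × 2.5 = 56.25 → 56.
button band: 2.5 × 2.5 = 6.25 → 6.
collar: 15.5 × 2.5 = 38.75 → 39.
front: 18.5 × 2.5 = 46.25 → 46.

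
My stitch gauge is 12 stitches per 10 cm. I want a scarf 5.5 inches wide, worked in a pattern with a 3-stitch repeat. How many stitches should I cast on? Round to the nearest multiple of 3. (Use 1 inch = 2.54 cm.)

5.5 in = 5.5 × 2.54 = 13.97 cm.
12 / 10 = 1.2 sts/cm.
13.97 × 1.2 = 16.76 sts.
→ 18.

Cast on 18 stitches.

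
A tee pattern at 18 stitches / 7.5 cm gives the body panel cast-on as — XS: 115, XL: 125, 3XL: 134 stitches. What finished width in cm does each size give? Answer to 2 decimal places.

XS 47.92 cm; XL 52.08 cm; 3XL 55.83 cm.

18/7.5 = 2.4 sts per cm.
XS: 115 / 2.4 = 47.917 → 47.92 cm.
XL: 125 / 2.4 = 52.083 → 52.08 cm.
3XL: 134 / 2.4 = 55.833 → 55.83 cm.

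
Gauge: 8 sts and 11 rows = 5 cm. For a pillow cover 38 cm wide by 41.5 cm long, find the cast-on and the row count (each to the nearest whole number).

Cast on 61 stitches and work 91 rows.

Stitch gauge = 8/5 = 1.6 sts/cm; 38 × 1.6 = 60.80 → 61 sts.
Row gauge = 11/5 = 2.2 rows/cm; 41.5 × 2.2 = 91.30 → 91 rows.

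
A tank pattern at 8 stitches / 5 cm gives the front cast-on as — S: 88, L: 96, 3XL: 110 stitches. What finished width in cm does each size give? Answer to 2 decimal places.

8/5 = 1.6 sts per cm.
S: 88 / 1.6 = 55.000 → 55.00 cm.
L: 96 / 1.6 = 60.000 → 60.00 cm.
3XL: 110 / 1.6 = 68.750 → 68.75 cm.

S 55.00 cm; L 60.00 cm; 3XL 68.75 cm.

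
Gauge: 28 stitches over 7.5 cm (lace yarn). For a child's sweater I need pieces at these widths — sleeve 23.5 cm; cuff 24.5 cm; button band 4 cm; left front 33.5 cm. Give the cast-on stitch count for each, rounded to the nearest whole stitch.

Rate = 28/7.5 = 3.733 sts per cm.
sleeve: 23.5 × 3.733 = 87.73 → 88.
cuff: 24.5 × 3.733 = 91.47 → 91.
button band: 4 × 3.733 = 14.93 → 15.
left front: 33.5 × 3.733 = 125.07 → 125.

sleeve 88; cuff 91; button band 15; left front 125.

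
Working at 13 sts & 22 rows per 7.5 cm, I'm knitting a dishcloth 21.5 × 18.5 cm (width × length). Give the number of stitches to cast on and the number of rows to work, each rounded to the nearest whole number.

Stitch gauge = 13/7.5 = 1.733 sts/cm; 21.5 × 1.733 = 37.27 → 37 sts.
Row gauge = 22/7.5 = 2.933 rows/cm; 18.5 × 2.933 = 54.27 → 54 rows.

Cast on 37 stitches and work 54 rows.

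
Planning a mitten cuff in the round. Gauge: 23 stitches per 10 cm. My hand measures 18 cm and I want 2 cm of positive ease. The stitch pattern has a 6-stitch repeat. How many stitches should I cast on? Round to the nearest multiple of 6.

CO 48 sts.

Finished = 18 + 2 = 20 cm.
23 / 10 = 2.3 sts/cm.
20 × 2.3 = 46.00 sts.
Nearest multiple of 6: 48.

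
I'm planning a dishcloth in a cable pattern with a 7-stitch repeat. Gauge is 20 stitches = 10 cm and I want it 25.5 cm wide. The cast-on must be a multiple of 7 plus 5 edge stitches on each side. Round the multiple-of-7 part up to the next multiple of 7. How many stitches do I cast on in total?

52 stitches.

20 / 10 = 2 sts per cm.
25.5 × 2 = 51.00 sts.
Less 10 edge sts → 41.00 for the repeat.
Next multiple of 7: 42.
Add back 10 edge sts → 52.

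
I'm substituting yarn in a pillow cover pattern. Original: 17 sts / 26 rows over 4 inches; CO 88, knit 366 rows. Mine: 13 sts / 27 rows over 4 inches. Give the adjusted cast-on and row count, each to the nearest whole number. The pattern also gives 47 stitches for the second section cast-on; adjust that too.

Stitches: 88 × 13/17 = 67.29 → 67.
Rows: 366 × 27/26 = 380.08 → 380.
second section cast-on: 47 × 13/17 = 35.94 → 36.

Cast on 67 stitches; work 380 rows; second section cast-on 36 stitches.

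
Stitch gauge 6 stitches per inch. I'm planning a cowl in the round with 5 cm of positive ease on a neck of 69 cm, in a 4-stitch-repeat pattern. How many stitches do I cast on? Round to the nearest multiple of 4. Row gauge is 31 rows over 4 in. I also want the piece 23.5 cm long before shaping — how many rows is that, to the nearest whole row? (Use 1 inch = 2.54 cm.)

Finished = 69 + 5 = 74 cm.
74 cm × 1/2.54 = 29.13 inches.
6/1 = 6 sts per in; 29.13 × 6 = 174.80 sts.
Nearest multiple of 4 → 176.
23.5 cm = 9.25 inches; × 7.75 = 71.70 → 72 rows.

Cast on 176 stitches; work 72 rows.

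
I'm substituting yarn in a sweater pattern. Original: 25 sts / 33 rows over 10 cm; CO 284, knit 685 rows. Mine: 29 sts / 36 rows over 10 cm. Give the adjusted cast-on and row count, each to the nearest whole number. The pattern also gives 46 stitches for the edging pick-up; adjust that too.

Cast on 329 stitches; work 747 rows; edging pick-up 53 stitches.

Stitches: 284 × 29/25 = 329.44 → 329.
Rows: 685 × 36/33 = 747.27 → 747.
edging pick-up: 46 × 29/25 = 53.36 → 53.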